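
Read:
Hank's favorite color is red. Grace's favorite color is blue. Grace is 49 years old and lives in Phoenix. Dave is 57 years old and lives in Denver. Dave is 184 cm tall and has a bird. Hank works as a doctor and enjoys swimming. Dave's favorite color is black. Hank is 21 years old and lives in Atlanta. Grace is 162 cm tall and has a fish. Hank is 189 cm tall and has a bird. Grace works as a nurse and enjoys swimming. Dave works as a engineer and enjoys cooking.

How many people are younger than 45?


Filter: 1

1


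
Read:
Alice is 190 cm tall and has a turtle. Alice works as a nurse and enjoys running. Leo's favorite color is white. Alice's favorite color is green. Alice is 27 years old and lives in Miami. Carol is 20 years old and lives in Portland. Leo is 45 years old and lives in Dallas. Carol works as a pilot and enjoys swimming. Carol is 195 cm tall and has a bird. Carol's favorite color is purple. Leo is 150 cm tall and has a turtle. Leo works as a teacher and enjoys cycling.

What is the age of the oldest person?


Oldest: Leo at 45

45


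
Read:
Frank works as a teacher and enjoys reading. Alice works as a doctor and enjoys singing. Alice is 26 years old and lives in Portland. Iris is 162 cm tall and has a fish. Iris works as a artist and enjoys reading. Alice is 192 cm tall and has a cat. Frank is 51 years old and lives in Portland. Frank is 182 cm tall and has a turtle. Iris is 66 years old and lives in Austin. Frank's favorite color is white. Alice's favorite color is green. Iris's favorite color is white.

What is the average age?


Sum=143, n=3, avg=47.67

47.67


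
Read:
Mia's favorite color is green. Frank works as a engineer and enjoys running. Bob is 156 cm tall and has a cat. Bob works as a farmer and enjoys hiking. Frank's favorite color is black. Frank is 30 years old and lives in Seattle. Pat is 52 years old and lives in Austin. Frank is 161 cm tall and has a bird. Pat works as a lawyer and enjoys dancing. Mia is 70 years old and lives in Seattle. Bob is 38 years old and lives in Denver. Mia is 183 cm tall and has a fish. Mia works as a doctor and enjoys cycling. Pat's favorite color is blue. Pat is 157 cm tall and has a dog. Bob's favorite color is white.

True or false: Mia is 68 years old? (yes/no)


Mia is actually 70. no

no


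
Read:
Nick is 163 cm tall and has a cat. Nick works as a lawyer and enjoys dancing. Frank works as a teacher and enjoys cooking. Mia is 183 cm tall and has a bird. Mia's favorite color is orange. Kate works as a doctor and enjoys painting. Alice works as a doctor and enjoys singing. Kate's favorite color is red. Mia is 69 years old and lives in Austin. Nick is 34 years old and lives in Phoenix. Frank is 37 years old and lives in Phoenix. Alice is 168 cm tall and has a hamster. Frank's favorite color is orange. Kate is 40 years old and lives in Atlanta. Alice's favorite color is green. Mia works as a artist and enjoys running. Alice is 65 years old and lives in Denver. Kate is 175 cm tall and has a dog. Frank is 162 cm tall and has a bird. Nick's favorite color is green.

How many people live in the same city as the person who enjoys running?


Person with hobby running is Mia, city Austin. Count = 1

1


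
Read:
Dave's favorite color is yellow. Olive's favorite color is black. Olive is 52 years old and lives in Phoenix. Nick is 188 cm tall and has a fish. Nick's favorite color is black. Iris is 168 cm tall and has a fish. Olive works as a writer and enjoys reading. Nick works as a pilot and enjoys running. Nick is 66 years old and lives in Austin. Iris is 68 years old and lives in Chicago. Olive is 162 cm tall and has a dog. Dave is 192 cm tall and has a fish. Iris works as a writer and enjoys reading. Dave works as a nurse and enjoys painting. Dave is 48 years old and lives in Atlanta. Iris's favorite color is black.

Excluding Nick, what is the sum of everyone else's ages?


Sum (excluding Nick): 168

168


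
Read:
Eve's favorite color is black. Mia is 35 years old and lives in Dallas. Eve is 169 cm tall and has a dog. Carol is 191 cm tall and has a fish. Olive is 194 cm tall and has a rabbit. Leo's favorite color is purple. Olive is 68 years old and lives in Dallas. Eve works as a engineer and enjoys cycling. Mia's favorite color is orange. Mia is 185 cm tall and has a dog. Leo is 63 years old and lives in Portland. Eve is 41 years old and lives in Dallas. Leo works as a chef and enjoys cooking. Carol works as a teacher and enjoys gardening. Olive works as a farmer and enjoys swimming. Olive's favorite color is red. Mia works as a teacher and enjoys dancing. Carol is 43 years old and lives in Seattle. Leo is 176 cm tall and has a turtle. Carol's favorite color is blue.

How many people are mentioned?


People: Leo, Carol, Eve, Mia, Olive. Count = 5

5


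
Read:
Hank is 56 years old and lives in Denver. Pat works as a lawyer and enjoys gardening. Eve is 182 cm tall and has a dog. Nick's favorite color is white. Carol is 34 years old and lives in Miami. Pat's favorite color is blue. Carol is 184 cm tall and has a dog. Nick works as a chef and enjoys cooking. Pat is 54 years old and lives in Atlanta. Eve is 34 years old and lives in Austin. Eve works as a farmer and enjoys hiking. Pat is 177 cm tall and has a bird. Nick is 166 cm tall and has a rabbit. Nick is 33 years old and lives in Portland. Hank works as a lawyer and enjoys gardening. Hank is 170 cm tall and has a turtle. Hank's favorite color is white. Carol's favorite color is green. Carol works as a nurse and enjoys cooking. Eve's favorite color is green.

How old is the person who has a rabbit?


Person with rabbit is Nick, age 33

33


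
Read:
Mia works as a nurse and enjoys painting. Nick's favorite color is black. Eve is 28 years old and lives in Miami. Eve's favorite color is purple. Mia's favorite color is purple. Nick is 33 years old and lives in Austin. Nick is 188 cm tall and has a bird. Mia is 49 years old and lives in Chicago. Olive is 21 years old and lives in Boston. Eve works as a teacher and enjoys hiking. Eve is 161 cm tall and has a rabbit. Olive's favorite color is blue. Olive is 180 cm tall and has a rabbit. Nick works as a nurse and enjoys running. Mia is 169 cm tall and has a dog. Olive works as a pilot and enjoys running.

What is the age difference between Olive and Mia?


|21 - 49| = 28

28


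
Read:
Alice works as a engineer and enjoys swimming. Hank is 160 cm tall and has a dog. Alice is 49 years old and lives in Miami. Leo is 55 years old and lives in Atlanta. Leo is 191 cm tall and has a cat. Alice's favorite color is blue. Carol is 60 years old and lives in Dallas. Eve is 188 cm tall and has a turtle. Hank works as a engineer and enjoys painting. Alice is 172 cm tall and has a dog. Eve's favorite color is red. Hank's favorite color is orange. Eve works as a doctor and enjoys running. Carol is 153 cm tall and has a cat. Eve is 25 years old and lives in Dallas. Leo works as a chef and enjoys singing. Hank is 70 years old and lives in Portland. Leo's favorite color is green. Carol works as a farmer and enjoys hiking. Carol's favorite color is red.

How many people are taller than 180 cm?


Taller than 180: 2

2


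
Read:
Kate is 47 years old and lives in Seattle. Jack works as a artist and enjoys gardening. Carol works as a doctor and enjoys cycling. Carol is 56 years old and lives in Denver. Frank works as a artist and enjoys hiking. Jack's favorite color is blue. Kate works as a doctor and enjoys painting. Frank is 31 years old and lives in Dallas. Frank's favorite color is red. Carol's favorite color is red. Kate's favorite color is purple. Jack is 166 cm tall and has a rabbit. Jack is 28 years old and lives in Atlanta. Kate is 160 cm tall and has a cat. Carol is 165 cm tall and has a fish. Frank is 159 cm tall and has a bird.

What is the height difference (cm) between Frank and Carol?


|159 - 165| = 6

6


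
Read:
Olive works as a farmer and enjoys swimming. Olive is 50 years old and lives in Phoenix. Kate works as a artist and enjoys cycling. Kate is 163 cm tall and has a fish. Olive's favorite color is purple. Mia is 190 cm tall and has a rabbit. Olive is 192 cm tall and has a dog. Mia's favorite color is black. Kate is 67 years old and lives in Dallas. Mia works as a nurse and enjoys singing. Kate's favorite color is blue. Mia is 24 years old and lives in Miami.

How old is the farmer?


The farmer is Olive, age 50

50


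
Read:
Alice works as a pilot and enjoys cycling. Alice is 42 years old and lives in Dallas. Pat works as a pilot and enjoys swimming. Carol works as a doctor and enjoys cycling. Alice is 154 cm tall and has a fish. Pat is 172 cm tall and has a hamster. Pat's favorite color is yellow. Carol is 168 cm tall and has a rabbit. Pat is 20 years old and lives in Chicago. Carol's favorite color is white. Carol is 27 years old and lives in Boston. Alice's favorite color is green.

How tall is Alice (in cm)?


Alice is 154 cm tall

154


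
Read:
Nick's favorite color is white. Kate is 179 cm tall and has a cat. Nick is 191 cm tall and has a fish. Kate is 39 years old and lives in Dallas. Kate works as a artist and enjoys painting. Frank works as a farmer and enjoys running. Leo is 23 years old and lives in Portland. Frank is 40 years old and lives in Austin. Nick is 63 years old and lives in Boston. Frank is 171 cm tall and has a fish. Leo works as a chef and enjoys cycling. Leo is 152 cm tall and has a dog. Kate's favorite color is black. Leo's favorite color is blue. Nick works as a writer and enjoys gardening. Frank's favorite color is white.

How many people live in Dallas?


Count in Dallas: 1

1


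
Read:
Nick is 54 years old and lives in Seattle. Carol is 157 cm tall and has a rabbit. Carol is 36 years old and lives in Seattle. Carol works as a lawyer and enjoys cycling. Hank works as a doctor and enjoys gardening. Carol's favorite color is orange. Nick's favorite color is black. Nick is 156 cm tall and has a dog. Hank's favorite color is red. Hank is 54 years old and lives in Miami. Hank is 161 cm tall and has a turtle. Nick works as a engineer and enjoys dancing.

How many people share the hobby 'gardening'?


Count: 1

1


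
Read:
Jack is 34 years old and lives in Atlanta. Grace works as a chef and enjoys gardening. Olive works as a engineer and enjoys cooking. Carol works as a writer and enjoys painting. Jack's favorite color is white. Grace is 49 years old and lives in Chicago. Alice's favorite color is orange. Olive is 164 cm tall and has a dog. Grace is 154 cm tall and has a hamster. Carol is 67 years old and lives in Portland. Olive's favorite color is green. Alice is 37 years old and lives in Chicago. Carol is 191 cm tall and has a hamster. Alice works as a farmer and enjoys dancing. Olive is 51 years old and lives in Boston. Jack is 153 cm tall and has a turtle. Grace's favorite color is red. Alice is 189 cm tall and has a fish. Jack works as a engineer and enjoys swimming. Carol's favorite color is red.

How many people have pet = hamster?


Count: 2

2


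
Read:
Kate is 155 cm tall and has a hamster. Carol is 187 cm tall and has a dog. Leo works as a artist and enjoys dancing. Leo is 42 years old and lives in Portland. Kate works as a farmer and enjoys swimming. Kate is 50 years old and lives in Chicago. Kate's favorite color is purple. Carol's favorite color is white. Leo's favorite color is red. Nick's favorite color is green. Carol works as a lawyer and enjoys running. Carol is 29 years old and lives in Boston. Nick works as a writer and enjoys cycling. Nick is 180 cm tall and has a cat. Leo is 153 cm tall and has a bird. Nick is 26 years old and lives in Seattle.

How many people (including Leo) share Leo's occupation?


Leo is a artist. Count = 1

1


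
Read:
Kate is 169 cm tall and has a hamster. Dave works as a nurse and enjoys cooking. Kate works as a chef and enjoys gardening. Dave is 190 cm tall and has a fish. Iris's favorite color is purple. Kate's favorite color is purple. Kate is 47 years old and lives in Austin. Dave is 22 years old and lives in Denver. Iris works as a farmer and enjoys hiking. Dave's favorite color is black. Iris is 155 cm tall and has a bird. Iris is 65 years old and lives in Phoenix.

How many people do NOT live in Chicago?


Not in Chicago: 3

3


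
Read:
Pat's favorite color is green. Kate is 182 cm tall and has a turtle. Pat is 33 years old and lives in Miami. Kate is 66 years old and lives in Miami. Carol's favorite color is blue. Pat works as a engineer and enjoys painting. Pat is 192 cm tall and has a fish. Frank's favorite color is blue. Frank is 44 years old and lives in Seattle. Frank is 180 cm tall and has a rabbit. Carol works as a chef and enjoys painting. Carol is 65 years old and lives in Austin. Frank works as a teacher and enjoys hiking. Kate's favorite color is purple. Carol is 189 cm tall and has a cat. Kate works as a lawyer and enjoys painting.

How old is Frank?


Frank is 44 years old

44


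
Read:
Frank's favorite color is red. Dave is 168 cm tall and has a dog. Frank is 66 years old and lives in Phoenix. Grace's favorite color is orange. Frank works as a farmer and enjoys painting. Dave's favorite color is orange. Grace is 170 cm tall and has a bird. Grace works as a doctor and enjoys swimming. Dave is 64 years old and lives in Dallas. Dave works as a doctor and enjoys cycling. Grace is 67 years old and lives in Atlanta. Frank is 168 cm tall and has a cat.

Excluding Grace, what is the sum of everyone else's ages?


Sum (excluding Grace): 130

130


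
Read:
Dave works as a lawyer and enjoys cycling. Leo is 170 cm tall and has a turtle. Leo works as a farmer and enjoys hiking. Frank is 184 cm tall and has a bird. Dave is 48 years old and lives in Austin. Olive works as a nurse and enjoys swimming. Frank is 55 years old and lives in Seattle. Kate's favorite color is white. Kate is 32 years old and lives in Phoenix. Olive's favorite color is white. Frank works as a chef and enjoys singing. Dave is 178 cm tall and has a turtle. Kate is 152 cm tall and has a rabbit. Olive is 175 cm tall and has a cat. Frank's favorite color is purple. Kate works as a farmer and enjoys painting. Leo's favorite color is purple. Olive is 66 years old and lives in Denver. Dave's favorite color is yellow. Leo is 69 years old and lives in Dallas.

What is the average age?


Sum=270, n=5, avg=54

54


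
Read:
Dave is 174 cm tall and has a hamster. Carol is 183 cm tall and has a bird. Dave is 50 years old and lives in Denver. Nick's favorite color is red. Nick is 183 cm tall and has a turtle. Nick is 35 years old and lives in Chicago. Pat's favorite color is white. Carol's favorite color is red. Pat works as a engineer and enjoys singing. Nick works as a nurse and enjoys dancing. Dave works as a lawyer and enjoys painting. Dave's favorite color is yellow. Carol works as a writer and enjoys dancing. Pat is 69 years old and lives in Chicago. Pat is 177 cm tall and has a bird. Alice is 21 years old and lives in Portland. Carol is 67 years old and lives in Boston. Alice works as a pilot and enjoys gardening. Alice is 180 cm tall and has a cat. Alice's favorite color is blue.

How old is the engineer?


The engineer is Pat, age 69

69


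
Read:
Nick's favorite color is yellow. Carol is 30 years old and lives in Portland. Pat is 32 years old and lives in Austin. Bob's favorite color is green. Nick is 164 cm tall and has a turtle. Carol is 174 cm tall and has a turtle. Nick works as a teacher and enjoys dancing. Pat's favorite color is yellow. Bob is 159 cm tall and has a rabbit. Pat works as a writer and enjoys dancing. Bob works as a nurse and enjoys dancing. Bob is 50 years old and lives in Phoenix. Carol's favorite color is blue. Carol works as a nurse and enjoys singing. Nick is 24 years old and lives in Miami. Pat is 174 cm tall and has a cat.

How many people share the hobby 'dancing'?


Count: 3

3


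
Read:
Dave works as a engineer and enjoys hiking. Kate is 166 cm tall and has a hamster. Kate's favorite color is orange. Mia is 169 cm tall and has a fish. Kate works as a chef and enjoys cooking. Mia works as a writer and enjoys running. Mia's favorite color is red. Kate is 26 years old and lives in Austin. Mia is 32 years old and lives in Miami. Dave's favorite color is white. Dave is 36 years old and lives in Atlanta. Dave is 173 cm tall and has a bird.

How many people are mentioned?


People: Mia, Kate, Dave. Count = 3

3


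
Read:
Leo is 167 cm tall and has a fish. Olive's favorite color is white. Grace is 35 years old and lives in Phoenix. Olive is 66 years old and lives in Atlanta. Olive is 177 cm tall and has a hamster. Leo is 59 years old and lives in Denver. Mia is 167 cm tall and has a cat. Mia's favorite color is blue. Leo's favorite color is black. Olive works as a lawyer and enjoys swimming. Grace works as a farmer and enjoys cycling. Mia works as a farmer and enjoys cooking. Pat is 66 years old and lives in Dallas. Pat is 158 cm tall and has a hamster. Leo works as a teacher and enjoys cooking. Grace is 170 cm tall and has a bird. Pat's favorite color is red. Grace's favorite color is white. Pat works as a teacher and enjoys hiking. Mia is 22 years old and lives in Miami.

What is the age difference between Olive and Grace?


|66 - 35| = 31

31


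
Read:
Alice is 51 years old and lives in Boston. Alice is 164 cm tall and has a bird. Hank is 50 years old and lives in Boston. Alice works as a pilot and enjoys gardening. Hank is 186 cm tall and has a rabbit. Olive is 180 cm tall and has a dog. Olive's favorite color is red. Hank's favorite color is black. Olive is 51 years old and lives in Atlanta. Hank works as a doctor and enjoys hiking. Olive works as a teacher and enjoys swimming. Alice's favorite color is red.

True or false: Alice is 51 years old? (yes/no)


Alice is actually 51. yes

yes


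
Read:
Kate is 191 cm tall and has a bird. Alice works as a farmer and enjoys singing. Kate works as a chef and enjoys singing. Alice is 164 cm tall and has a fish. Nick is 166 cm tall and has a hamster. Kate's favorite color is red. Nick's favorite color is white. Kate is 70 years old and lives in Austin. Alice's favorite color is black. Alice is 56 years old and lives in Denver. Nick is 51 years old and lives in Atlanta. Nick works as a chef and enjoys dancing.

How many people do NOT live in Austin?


Not in Austin: 2

2


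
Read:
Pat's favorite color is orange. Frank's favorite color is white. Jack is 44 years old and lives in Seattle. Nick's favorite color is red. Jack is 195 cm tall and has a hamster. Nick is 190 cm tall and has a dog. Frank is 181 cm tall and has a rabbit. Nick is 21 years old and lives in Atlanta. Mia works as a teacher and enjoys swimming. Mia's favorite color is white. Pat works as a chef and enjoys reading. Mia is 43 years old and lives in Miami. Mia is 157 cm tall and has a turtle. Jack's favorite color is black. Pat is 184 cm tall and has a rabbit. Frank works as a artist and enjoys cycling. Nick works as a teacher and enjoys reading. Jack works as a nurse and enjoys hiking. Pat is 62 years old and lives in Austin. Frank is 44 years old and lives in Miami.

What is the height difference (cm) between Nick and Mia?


|190 - 157| = 33

33


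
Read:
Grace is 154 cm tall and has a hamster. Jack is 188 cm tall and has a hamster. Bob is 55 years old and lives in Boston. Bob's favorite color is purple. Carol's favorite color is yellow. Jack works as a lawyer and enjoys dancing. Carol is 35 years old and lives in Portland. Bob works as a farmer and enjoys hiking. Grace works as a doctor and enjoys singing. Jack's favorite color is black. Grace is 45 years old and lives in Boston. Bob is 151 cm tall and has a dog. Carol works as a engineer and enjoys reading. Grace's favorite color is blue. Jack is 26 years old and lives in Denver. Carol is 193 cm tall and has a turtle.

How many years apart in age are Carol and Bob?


35 vs 55, diff = 20

20


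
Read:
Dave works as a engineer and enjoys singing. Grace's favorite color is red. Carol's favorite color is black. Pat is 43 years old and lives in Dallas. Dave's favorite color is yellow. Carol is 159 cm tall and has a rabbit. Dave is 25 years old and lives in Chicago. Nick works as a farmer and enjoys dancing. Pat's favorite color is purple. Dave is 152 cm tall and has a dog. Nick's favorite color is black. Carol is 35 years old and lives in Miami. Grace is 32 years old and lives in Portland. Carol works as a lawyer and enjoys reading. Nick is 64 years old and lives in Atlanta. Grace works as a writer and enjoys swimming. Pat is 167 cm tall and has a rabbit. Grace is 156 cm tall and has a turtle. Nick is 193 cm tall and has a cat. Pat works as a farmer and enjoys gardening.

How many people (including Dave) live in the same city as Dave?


Dave lives in Chicago. Count = 1

1


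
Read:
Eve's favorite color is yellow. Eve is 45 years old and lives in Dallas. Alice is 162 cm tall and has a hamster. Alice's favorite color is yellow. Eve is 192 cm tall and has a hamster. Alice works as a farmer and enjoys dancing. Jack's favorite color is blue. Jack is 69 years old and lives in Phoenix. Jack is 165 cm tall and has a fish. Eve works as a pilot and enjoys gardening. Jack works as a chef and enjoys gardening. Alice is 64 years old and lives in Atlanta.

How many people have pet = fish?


Count: 1

1


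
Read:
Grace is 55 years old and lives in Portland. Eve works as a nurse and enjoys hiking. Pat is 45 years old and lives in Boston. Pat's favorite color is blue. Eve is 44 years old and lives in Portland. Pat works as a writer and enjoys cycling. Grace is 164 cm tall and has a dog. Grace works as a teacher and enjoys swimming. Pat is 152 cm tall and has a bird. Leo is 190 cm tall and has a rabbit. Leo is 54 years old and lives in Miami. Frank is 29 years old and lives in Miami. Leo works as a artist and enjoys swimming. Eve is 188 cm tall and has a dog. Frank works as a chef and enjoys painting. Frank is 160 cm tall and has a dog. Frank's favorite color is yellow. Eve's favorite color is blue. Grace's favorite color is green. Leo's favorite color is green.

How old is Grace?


Grace is 55 years old

55


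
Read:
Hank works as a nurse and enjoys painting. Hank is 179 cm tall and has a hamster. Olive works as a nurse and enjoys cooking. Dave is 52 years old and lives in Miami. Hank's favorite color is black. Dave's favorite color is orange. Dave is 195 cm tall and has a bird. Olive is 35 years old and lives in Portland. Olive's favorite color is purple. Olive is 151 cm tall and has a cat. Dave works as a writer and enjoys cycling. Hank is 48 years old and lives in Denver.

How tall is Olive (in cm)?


Olive is 151 cm tall

151


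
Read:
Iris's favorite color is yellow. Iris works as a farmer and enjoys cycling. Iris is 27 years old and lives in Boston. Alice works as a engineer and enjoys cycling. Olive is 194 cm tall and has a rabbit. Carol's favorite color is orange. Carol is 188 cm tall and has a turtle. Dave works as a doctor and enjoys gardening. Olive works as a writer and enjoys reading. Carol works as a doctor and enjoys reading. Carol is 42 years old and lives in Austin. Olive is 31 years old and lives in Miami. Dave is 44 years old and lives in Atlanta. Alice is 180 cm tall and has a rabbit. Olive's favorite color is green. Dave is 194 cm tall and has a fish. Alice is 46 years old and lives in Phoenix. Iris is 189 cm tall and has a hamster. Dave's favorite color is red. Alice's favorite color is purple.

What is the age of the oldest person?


Oldest: Alice at 46

46


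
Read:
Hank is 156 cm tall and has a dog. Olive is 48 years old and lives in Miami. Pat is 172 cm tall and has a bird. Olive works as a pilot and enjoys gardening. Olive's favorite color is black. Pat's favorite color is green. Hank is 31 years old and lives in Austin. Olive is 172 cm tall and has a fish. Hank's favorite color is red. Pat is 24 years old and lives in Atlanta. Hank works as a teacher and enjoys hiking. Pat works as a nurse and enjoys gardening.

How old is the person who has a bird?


Person with bird is Pat, age 24

24


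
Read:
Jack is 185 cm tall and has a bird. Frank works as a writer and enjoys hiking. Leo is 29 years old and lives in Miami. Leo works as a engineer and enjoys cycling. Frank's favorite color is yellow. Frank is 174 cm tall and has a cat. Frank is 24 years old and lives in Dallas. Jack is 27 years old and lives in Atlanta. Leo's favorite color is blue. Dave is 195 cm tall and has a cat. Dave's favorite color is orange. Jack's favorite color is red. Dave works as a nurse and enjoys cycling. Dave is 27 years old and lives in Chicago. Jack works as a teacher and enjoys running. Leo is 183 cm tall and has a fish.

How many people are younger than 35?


Filter: 4

4


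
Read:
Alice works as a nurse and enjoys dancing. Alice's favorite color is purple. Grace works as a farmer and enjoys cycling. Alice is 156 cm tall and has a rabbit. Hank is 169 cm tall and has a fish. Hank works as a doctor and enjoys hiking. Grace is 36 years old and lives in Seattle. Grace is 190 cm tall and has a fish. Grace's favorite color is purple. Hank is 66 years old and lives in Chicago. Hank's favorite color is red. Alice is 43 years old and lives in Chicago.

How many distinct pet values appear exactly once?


Unique pet values: 1

1


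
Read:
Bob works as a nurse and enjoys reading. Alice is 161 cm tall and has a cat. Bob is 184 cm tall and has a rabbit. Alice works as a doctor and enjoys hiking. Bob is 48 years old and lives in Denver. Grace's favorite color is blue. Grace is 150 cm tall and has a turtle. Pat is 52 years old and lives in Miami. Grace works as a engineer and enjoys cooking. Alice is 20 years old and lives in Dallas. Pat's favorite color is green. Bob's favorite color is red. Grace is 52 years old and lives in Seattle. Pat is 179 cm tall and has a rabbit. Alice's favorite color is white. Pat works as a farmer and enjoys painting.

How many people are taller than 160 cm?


Taller than 160: 3

3


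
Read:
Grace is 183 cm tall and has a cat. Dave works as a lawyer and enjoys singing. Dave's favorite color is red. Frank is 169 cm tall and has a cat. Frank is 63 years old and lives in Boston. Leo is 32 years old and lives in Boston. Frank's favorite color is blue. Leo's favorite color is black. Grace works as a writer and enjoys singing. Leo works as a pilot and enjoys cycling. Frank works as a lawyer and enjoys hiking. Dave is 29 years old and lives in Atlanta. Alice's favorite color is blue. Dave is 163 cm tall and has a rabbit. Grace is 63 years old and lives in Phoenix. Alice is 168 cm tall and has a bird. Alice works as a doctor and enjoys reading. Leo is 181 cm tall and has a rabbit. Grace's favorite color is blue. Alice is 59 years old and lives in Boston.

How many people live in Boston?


Count in Boston: 3

3


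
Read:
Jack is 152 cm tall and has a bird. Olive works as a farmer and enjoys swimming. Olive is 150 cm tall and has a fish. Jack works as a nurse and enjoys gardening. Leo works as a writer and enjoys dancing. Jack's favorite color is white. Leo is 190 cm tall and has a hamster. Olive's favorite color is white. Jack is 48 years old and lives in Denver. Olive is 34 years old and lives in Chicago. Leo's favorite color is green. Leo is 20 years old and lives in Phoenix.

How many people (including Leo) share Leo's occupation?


Leo is a writer. Count = 1

1


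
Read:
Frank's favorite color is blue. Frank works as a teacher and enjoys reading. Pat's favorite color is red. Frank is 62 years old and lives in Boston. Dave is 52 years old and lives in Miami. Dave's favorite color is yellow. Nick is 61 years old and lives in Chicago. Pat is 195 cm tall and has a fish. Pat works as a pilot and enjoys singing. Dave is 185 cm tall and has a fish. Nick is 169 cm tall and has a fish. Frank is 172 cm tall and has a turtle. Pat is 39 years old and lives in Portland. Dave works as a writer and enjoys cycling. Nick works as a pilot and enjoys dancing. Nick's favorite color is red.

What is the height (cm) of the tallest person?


Tallest: Pat at 195 cm

195


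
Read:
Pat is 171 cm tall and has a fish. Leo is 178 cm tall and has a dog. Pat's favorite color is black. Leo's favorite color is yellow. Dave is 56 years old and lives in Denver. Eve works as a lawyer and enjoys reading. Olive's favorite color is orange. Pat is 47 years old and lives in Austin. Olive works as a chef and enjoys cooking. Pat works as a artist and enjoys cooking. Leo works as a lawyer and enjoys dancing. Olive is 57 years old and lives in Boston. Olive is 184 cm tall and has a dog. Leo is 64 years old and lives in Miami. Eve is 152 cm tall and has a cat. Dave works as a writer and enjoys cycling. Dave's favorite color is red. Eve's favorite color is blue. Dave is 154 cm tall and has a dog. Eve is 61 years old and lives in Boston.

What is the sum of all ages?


56+61+57+47+64 = 285

285


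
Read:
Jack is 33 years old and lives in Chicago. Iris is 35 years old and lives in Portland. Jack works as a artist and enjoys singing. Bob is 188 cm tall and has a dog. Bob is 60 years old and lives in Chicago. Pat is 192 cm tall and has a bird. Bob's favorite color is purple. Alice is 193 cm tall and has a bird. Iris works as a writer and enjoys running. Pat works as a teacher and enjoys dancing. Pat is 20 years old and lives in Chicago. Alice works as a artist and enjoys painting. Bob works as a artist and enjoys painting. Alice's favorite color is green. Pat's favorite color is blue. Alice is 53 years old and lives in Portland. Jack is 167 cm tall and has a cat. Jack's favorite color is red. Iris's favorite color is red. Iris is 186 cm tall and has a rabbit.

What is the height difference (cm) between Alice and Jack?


|193 - 167| = 26

26


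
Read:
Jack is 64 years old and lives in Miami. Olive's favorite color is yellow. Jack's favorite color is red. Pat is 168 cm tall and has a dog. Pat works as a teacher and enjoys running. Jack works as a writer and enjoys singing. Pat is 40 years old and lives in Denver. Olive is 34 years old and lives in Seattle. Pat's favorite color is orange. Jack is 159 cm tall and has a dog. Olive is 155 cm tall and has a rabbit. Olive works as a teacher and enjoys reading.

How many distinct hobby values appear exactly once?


Unique hobby values: 3

3


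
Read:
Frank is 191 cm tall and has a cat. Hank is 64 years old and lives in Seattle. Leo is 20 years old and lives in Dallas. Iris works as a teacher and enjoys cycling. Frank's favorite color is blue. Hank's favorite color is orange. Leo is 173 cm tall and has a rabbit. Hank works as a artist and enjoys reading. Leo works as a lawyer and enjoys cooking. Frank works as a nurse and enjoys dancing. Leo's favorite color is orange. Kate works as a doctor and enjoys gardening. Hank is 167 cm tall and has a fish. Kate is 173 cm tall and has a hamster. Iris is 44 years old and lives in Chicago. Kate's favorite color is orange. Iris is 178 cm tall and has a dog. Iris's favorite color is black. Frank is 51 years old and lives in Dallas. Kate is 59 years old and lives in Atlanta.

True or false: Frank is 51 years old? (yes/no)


Frank is actually 51. yes

yes


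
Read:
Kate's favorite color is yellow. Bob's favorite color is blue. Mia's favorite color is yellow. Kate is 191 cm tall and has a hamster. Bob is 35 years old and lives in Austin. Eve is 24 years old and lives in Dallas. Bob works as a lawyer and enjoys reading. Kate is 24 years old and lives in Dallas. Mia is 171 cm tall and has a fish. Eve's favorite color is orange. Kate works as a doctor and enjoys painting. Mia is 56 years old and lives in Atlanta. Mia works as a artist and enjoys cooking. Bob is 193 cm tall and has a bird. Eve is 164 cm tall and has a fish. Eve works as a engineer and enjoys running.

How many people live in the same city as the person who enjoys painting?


Person with hobby painting is Kate, city Dallas. Count = 2

2


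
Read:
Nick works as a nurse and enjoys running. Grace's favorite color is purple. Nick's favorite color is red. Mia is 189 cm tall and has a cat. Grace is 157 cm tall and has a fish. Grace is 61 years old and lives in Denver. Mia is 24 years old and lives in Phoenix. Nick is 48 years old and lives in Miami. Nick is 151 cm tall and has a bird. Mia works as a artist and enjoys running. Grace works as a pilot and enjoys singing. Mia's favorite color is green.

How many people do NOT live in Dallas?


Not in Dallas: 3

3


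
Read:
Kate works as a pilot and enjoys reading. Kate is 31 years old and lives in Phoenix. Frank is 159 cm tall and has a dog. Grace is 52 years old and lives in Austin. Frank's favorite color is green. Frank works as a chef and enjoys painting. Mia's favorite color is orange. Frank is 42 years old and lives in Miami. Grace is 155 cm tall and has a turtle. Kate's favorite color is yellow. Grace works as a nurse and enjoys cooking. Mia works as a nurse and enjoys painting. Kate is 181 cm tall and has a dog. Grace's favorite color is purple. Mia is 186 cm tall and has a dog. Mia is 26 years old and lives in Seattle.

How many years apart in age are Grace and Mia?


52 vs 26, diff = 26

26


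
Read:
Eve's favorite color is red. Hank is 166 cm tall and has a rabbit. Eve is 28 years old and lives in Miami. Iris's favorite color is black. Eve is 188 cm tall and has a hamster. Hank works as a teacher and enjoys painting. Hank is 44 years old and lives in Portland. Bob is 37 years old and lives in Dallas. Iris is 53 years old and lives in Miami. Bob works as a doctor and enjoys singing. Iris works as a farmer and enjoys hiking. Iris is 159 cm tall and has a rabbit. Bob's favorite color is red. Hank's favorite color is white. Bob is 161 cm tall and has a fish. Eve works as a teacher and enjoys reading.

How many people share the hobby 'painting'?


Count: 1

1


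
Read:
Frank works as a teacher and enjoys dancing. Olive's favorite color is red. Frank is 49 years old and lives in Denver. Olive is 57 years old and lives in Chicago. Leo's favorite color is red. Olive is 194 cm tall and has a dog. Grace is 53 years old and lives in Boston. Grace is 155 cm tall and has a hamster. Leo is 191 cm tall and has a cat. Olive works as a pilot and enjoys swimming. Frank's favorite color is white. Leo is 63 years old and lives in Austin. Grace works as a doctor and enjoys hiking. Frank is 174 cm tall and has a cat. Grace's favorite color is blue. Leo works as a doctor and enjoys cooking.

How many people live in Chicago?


Count in Chicago: 1

1


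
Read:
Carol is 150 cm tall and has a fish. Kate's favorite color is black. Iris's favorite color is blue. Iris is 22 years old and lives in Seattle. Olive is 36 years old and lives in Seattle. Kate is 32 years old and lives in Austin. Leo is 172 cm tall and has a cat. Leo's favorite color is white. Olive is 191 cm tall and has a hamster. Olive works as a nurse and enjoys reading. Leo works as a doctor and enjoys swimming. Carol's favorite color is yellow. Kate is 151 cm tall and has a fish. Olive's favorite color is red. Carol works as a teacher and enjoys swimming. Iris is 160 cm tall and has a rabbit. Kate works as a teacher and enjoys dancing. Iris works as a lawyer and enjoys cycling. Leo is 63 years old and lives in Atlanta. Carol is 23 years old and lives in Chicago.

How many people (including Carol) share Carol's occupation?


Carol is a teacher. Count = 2

2


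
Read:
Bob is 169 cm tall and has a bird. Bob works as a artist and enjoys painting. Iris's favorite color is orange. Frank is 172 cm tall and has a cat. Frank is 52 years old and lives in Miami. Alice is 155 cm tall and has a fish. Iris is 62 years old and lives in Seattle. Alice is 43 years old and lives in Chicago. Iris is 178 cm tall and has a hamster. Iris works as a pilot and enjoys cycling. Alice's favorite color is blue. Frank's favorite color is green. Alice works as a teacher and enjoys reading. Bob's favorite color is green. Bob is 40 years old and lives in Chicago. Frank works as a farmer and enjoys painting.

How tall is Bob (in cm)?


Bob is 169 cm tall

169


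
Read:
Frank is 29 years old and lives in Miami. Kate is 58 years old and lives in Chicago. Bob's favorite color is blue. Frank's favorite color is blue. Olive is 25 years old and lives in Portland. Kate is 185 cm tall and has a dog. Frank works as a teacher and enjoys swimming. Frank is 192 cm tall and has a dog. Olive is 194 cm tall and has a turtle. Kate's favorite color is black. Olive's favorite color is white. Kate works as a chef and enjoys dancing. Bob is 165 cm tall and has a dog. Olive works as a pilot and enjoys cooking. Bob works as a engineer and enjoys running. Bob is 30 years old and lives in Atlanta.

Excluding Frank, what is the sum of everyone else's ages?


Sum (excluding Frank): 113

113


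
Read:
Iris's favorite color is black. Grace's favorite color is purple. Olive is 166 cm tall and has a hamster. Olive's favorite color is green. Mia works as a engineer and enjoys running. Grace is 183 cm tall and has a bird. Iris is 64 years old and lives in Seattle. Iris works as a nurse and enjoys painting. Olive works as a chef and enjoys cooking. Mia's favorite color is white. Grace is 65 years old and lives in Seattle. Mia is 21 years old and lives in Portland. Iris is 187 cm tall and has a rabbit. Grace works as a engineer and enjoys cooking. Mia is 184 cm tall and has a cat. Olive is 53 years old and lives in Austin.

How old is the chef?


The chef is Olive, age 53

53


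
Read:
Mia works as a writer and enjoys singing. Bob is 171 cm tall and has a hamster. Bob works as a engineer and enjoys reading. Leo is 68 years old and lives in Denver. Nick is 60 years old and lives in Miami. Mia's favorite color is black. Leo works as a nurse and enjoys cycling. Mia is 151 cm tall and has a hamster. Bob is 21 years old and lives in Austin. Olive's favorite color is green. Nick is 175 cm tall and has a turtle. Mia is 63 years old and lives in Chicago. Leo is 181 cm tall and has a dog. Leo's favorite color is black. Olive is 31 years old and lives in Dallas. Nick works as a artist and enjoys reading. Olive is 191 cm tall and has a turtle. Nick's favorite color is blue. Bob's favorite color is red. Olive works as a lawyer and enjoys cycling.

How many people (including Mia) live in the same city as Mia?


Mia lives in Chicago. Count = 1

1


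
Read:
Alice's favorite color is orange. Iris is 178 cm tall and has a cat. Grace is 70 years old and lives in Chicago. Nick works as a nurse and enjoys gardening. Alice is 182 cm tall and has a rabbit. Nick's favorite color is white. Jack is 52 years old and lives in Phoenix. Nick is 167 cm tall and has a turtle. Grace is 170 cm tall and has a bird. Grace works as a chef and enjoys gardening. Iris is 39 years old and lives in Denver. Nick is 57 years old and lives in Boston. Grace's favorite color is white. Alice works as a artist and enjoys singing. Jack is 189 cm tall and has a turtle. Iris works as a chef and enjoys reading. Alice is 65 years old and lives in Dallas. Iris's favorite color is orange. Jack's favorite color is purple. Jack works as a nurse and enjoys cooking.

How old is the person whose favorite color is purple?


Person with favorite color=purple is Jack, age 52

52


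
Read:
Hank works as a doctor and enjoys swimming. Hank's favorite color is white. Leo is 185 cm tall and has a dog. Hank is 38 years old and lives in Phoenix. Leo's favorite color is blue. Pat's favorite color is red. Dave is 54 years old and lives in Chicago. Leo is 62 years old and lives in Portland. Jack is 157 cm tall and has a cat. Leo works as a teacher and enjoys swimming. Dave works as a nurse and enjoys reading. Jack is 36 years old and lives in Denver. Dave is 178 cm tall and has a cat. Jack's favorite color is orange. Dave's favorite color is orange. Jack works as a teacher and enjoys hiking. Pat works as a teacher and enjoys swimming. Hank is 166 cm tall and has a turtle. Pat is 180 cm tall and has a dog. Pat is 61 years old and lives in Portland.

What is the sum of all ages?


62+36+61+38+54 = 251

251
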